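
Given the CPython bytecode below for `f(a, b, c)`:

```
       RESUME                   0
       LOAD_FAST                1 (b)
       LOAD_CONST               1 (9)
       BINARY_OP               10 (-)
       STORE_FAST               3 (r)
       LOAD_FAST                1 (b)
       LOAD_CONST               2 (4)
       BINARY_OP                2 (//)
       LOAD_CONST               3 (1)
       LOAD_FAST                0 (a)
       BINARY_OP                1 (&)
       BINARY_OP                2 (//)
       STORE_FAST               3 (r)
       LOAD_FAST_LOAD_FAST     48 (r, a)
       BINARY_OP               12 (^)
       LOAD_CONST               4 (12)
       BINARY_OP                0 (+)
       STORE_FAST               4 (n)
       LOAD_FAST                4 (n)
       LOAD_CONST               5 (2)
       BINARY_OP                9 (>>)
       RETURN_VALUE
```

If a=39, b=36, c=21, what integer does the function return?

14

LOAD_FAST b → push 36. Stack: [36]
LOAD_CONST → push 9. Stack: [36, 9]
BINARY_OP - → 36 - 9 = 27. Stack: [27]
STORE_FAST r → r=27. Stack: []
LOAD_FAST b → push 36. Stack: [36]
LOAD_CONST → push 4. Stack: [36, 4]
BINARY_OP // → 36 // 4 = 9. Stack: [9]
LOAD_CONST → push 1. Stack: [9, 1]
LOAD_FAST a → push 39. Stack: [9, 1, 39]
BINARY_OP & → 1 & 39 = 1. Stack: [9, 1]
BINARY_OP // → 9 // 1 = 9. Stack: [9]
STORE_FAST r → r=9. Stack: []
LOAD_FAST_LOAD_FAST r,a → push 9,39. Stack: [9, 39]
BINARY_OP ^ → 9 ^ 39 = 46. Stack: [46]
LOAD_CONST → push 12. Stack: [46, 12]
BINARY_OP + → 46 + 12 = 58. Stack: [58]
STORE_FAST n → n=58. Stack: []
LOAD_FAST n → push 58. Stack: [58]
LOAD_CONST → push 2. Stack: [58, 2]
BINARY_OP >> → 58 >> 2 = 14. Stack: [14]
RETURN_VALUE → return 14.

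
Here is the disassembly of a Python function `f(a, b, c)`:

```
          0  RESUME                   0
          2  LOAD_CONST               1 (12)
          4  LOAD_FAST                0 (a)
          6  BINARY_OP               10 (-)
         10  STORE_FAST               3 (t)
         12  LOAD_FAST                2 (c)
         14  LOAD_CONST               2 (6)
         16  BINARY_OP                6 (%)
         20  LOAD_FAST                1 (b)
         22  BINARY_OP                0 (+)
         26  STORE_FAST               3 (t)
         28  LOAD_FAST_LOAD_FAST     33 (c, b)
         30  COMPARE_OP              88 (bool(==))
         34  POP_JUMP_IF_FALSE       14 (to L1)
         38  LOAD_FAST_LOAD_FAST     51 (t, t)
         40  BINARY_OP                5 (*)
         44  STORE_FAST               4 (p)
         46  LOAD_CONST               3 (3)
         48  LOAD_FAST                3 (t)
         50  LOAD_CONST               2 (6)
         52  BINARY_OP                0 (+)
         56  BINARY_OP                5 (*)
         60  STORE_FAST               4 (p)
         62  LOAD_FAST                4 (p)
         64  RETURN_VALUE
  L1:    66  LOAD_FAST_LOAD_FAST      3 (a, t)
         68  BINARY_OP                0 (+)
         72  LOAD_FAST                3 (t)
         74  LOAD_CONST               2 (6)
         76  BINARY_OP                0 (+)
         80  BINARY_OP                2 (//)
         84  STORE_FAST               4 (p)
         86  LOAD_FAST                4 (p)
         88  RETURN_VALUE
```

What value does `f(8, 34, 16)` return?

1

LOAD_CONST → push 12. Stack: [12]
LOAD_FAST a → push 8. Stack: [12, 8]
BINARY_OP - → 12 - 8 = 4. Stack: [4]
STORE_FAST t → t=4. Stack: []
LOAD_FAST c → push 16. Stack: [16]
LOAD_CONST → push 6. Stack: [16, 6]
BINARY_OP % → 16 % 6 = 4. Stack: [4]
LOAD_FAST b → push 34. Stack: [4, 34]
BINARY_OP + → 4 + 34 = 38. Stack: [38]
STORE_FAST t → t=38. Stack: []
LOAD_FAST_LOAD_FAST c,b → push 16,34. Stack: [16, 34]
COMPARE_OP bool(==) → 16 vs 34 = False. Stack: [False]
POP_JUMP_IF_FALSE → pop False; jump. Stack: []
LOAD_FAST_LOAD_FAST a,t → push 8,38. Stack: [8, 38]
BINARY_OP + → 8 + 38 = 46. Stack: [46]
LOAD_FAST t → push 38. Stack: [46, 38]
LOAD_CONST → push 6. Stack: [46, 38, 6]
BINARY_OP + → 38 + 6 = 44. Stack: [46, 44]
BINARY_OP // → 46 // 44 = 1. Stack: [1]
STORE_FAST p → p=1. Stack: []
LOAD_FAST p → push 1. Stack: [1]
RETURN_VALUE → return 1.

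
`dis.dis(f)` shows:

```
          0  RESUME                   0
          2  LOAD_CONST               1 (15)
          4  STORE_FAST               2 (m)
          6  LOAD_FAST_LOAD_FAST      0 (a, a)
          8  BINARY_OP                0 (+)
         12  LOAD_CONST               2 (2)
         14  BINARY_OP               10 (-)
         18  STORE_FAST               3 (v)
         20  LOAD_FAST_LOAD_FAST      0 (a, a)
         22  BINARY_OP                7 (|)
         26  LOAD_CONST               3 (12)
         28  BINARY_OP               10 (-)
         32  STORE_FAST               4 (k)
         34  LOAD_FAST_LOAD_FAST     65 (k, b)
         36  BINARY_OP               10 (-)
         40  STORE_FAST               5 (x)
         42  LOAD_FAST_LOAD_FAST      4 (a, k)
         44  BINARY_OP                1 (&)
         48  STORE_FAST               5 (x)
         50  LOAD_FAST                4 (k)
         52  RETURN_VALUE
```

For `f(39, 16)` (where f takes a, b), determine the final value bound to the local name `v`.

LOAD_CONST → push 15. Stack: [15]
STORE_FAST m → m=15. Stack: []
LOAD_FAST_LOAD_FAST a,a → push 39,39. Stack: [39, 39]
BINARY_OP + → 39 + 39 = 78. Stack: [78]
LOAD_CONST → push 2. Stack: [78, 2]
BINARY_OP - → 78 - 2 = 76. Stack: [76]
STORE_FAST v → v=76. Stack: []
LOAD_FAST_LOAD_FAST a,a → push 39,39. Stack: [39, 39]
BINARY_OP | → 39 | 39 = 39. Stack: [39]
LOAD_CONST → push 12. Stack: [39, 12]
BINARY_OP - → 39 - 12 = 27. Stack: [27]
STORE_FAST k → k=27. Stack: []
LOAD_FAST_LOAD_FAST k,b → push 27,16. Stack: [27, 16]
BINARY_OP - → 27 - 16 = 11. Stack: [11]
STORE_FAST x → x=11. Stack: []
LOAD_FAST_LOAD_FAST a,k → push 39,27. Stack: [39, 27]
BINARY_OP & → 39 & 27 = 3. Stack: [3]
STORE_FAST x → x=3. Stack: []
LOAD_FAST k → push 27. Stack: [27]
RETURN_VALUE → return 27.

76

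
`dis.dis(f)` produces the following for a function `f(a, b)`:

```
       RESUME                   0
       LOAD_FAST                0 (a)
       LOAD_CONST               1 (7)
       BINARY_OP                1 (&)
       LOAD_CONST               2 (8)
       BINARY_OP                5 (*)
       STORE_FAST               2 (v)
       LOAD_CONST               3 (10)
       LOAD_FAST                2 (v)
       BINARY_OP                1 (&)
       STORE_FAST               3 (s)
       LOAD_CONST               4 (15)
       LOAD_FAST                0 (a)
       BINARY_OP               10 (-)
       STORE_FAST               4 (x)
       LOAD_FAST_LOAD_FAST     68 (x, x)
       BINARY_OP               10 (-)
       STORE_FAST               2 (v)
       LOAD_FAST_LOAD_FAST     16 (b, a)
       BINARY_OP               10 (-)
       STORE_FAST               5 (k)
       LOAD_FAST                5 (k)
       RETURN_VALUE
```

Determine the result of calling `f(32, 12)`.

-20

LOAD_FAST a → push 32. Stack: [32]
LOAD_CONST → push 7. Stack: [32, 7]
BINARY_OP & → 32 & 7 = 0. Stack: [0]
LOAD_CONST → push 8. Stack: [0, 8]
BINARY_OP * → 0 * 8 = 0. Stack: [0]
STORE_FAST v → v=0. Stack: []
LOAD_CONST → push 10. Stack: [10]
LOAD_FAST v → push 0. Stack: [10, 0]
BINARY_OP & → 10 & 0 = 0. Stack: [0]
STORE_FAST s → s=0. Stack: []
LOAD_CONST → push 15. Stack: [15]
LOAD_FAST a → push 32. Stack: [15, 32]
BINARY_OP - → 15 - 32 = -17. Stack: [-17]
STORE_FAST x → x=-17. Stack: []
LOAD_FAST_LOAD_FAST x,x → push -17,-17. Stack: [-17, -17]
BINARY_OP - → -17 - -17 = 0. Stack: [0]
STORE_FAST v → v=0. Stack: []
LOAD_FAST_LOAD_FAST b,a → push 12,32. Stack: [12, 32]
BINARY_OP - → 12 - 32 = -20. Stack: [-20]
STORE_FAST k → k=-20. Stack: []
LOAD_FAST k → push -20. Stack: [-20]
RETURN_VALUE → return -20.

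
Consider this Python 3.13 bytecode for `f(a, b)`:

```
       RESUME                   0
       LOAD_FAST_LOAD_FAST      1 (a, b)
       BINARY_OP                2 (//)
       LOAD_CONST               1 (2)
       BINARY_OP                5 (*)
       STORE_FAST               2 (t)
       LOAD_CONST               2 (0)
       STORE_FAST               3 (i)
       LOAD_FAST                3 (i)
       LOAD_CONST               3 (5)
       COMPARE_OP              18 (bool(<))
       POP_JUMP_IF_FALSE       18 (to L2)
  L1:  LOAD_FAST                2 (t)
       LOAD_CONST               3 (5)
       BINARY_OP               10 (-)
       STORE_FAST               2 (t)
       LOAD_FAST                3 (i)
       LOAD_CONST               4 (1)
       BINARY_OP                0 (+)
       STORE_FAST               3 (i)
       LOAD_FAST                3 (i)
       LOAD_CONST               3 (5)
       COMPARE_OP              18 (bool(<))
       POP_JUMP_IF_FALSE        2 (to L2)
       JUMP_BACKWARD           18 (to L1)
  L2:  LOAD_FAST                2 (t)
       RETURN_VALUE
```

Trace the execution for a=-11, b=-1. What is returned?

-3

LOAD_FAST_LOAD_FAST a,b → push -11,-1
BINARY_OP // → -11 // -1 = 11
LOAD_CONST → push 2
BINARY_OP * → 11 * 2 = 22
STORE_FAST t → t=22
LOAD_CONST → push 0
STORE_FAST i → i=0
LOAD_FAST i → push 0
LOAD_CONST → push 5
COMPARE_OP bool(<) → 0 vs 5 = True
POP_JUMP_IF_FALSE → pop True; no jump
LOAD_FAST t → push 22
LOAD_CONST → push 5
BINARY_OP - → 22 - 5 = 17
STORE_FAST t → t=17
LOAD_FAST i → push 0
LOAD_CONST → push 1
BINARY_OP + → 0 + 1 = 1
STORE_FAST i → i=1
LOAD_FAST i → push 1
LOAD_CONST → push 5
COMPARE_OP bool(<) → 1 vs 5 = True
POP_JUMP_IF_FALSE → pop True; no jump
LOAD_FAST t → push 17
LOAD_CONST → push 5
BINARY_OP - → 17 - 5 = 12
STORE_FAST t → t=12
LOAD_FAST i → push 1
LOAD_CONST → push 1
BINARY_OP + → 1 + 1 = 2
STORE_FAST i → i=2
LOAD_FAST i → push 2
LOAD_CONST → push 5
COMPARE_OP bool(<) → 2 vs 5 = True
POP_JUMP_IF_FALSE → pop True; no jump
LOAD_FAST t → push 12
LOAD_CONST → push 5
BINARY_OP - → 12 - 5 = 7
STORE_FAST t → t=7
LOAD_FAST i → push 2
LOAD_CONST → push 1
BINARY_OP + → 2 + 1 = 3
STORE_FAST i → i=3
LOAD_FAST i → push 3
LOAD_CONST → push 5
COMPARE_OP bool(<) → 3 vs 5 = True
POP_JUMP_IF_FALSE → pop True; no jump
LOAD_FAST t → push 7
LOAD_CONST → push 5
BINARY_OP - → 7 - 5 = 2
STORE_FAST t → t=2
LOAD_FAST i → push 3
LOAD_CONST → push 1
BINARY_OP + → 3 + 1 = 4
STORE_FAST i → i=4
LOAD_FAST i → push 4
LOAD_CONST → push 5
COMPARE_OP bool(<) → 4 vs 5 = True
POP_JUMP_IF_FALSE → pop True; no jump
LOAD_FAST t → push 2
LOAD_CONST → push 5
BINARY_OP - → 2 - 5 = -3
STORE_FAST t → t=-3
LOAD_FAST i → push 4
LOAD_CONST → push 1
BINARY_OP + → 4 + 1 = 5
STORE_FAST i → i=5
LOAD_FAST i → push 5
LOAD_CONST → push 5
COMPARE_OP bool(<) → 5 vs 5 = False
POP_JUMP_IF_FALSE → pop False; jump
LOAD_FAST t → push -3
RETURN_VALUE → return -3.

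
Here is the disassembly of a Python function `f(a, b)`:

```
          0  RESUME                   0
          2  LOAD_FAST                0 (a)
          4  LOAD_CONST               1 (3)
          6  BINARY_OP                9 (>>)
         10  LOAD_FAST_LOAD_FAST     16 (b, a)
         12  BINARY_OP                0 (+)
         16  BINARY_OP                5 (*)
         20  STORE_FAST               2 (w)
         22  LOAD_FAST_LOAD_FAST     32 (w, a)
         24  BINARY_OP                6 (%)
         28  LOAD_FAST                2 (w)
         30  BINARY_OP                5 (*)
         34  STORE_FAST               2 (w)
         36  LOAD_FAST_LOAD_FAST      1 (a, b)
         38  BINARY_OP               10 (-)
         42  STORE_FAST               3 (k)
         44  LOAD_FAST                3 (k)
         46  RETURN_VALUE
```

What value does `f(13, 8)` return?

LOAD_FAST a → push 13. Stack: [13]
LOAD_CONST → push 3. Stack: [13, 3]
BINARY_OP >> → 13 >> 3 = 1. Stack: [1]
LOAD_FAST_LOAD_FAST b,a → push 8,13. Stack: [1, 8, 13]
BINARY_OP + → 8 + 13 = 21. Stack: [1, 21]
BINARY_OP * → 1 * 21 = 21. Stack: [21]
STORE_FAST w → w=21. Stack: []
LOAD_FAST_LOAD_FAST w,a → push 21,13. Stack: [21, 13]
BINARY_OP % → 21 % 13 = 8. Stack: [8]
LOAD_FAST w → push 21. Stack: [8, 21]
BINARY_OP * → 8 * 21 = 168. Stack: [168]
STORE_FAST w → w=168. Stack: []
LOAD_FAST_LOAD_FAST a,b → push 13,8. Stack: [13, 8]
BINARY_OP - → 13 - 8 = 5. Stack: [5]
STORE_FAST k → k=5. Stack: []
LOAD_FAST k → push 5. Stack: [5]
RETURN_VALUE → return 5.

5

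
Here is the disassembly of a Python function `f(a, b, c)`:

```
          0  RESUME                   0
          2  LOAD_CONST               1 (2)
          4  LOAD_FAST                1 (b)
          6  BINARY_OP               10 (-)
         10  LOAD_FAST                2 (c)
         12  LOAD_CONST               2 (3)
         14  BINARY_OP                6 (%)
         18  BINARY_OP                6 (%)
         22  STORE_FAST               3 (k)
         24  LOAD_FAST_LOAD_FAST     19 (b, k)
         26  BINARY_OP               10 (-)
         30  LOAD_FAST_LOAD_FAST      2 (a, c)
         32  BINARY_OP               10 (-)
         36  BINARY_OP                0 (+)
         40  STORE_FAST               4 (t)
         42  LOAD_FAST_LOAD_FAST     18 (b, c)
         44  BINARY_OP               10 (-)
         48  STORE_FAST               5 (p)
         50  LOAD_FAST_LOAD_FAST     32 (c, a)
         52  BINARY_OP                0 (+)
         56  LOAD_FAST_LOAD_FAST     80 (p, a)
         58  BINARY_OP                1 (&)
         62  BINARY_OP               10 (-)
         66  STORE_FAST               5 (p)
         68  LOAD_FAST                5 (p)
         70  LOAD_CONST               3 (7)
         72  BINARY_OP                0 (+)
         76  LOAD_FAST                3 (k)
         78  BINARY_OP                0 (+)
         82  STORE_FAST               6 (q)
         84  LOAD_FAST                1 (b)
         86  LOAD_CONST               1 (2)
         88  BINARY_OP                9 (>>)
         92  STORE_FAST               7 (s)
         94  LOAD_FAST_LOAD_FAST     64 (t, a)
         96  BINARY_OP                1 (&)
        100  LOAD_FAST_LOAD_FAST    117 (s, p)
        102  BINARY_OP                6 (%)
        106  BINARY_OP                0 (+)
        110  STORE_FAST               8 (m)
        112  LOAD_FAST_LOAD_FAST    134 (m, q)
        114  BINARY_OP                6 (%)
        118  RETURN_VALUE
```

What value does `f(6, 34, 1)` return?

7

LOAD_CONST → push 2. Stack: [2]
LOAD_FAST b → push 34. Stack: [2, 34]
BINARY_OP - → 2 - 34 = -32. Stack: [-32]
LOAD_FAST c → push 1. Stack: [-32, 1]
LOAD_CONST → push 3. Stack: [-32, 1, 3]
BINARY_OP % → 1 % 3 = 1. Stack: [-32, 1]
BINARY_OP % → -32 % 1 = 0. Stack: [0]
STORE_FAST k → k=0. Stack: []
LOAD_FAST_LOAD_FAST b,k → push 34,0. Stack: [34, 0]
BINARY_OP - → 34 - 0 = 34. Stack: [34]
LOAD_FAST_LOAD_FAST a,c → push 6,1. Stack: [34, 6, 1]
BINARY_OP - → 6 - 1 = 5. Stack: [34, 5]
BINARY_OP + → 34 + 5 = 39. Stack: [39]
STORE_FAST t → t=39. Stack: []
LOAD_FAST_LOAD_FAST b,c → push 34,1. Stack: [34, 1]
BINARY_OP - → 34 - 1 = 33. Stack: [33]
STORE_FAST p → p=33. Stack: []
LOAD_FAST_LOAD_FAST c,a → push 1,6. Stack: [1, 6]
BINARY_OP + → 1 + 6 = 7. Stack: [7]
LOAD_FAST_LOAD_FAST p,a → push 33,6. Stack: [7, 33, 6]
BINARY_OP & → 33 & 6 = 0. Stack: [7, 0]
BINARY_OP - → 7 - 0 = 7. Stack: [7]
STORE_FAST p → p=7. Stack: []
LOAD_FAST p → push 7. Stack: [7]
LOAD_CONST → push 7. Stack: [7, 7]
BINARY_OP + → 7 + 7 = 14. Stack: [14]
LOAD_FAST k → push 0. Stack: [14, 0]
BINARY_OP + → 14 + 0 = 14. Stack: [14]
STORE_FAST q → q=14. Stack: []
LOAD_FAST b → push 34. Stack: [34]
LOAD_CONST → push 2. Stack: [34, 2]
BINARY_OP >> → 34 >> 2 = 8. Stack: [8]
STORE_FAST s → s=8. Stack: []
LOAD_FAST_LOAD_FAST t,a → push 39,6. Stack: [39, 6]
BINARY_OP & → 39 & 6 = 6. Stack: [6]
LOAD_FAST_LOAD_FAST s,p → push 8,7. Stack: [6, 8, 7]
BINARY_OP % → 8 % 7 = 1. Stack: [6, 1]
BINARY_OP + → 6 + 1 = 7. Stack: [7]
STORE_FAST m → m=7. Stack: []
LOAD_FAST_LOAD_FAST m,q → push 7,14. Stack: [7, 14]
BINARY_OP % → 7 % 14 = 7. Stack: [7]
RETURN_VALUE → return 7.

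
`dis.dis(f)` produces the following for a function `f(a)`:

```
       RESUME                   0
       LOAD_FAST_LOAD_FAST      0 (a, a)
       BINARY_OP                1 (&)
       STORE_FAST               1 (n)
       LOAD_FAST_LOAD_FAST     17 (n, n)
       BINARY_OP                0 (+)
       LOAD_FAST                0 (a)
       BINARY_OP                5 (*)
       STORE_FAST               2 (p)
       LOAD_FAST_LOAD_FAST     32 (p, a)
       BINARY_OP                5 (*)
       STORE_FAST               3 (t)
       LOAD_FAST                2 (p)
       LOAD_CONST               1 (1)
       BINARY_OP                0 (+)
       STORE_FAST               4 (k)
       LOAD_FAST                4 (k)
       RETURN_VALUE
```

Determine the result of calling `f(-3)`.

LOAD_FAST_LOAD_FAST a,a → push -3,-3. Stack: [-3, -3]
BINARY_OP & → -3 & -3 = -3. Stack: [-3]
STORE_FAST n → n=-3. Stack: []
LOAD_FAST_LOAD_FAST n,n → push -3,-3. Stack: [-3, -3]
BINARY_OP + → -3 + -3 = -6. Stack: [-6]
LOAD_FAST a → push -3. Stack: [-6, -3]
BINARY_OP * → -6 * -3 = 18. Stack: [18]
STORE_FAST p → p=18. Stack: []
LOAD_FAST_LOAD_FAST p,a → push 18,-3. Stack: [18, -3]
BINARY_OP * → 18 * -3 = -54. Stack: [-54]
STORE_FAST t → t=-54. Stack: []
LOAD_FAST p → push 18. Stack: [18]
LOAD_CONST → push 1. Stack: [18, 1]
BINARY_OP + → 18 + 1 = 19. Stack: [19]
STORE_FAST k → k=19. Stack: []
LOAD_FAST k → push 19. Stack: [19]
RETURN_VALUE → return 19.

19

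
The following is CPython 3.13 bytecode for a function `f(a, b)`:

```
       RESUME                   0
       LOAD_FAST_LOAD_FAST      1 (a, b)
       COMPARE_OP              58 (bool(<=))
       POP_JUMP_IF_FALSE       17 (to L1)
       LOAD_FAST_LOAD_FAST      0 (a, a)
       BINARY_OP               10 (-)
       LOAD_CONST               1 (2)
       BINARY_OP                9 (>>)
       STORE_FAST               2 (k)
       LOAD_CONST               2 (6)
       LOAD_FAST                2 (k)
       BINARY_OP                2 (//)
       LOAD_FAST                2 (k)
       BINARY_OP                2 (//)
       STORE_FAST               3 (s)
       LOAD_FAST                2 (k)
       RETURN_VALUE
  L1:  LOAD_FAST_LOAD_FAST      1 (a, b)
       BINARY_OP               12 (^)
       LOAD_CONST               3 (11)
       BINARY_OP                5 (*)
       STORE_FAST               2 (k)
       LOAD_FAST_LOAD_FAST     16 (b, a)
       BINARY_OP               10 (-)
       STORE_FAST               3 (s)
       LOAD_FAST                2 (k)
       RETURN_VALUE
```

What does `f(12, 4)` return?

88

LOAD_FAST_LOAD_FAST a,b → push 12,4. Stack: [12, 4]
COMPARE_OP bool(<=) → 12 vs 4 = False. Stack: [False]
POP_JUMP_IF_FALSE → pop False; jump. Stack: []
LOAD_FAST_LOAD_FAST a,b → push 12,4. Stack: [12, 4]
BINARY_OP ^ → 12 ^ 4 = 8. Stack: [8]
LOAD_CONST → push 11. Stack: [8, 11]
BINARY_OP * → 8 * 11 = 88. Stack: [88]
STORE_FAST k → k=88. Stack: []
LOAD_FAST_LOAD_FAST b,a → push 4,12. Stack: [4, 12]
BINARY_OP - → 4 - 12 = -8. Stack: [-8]
STORE_FAST s → s=-8. Stack: []
LOAD_FAST k → push 88. Stack: [88]
RETURN_VALUE → return 88.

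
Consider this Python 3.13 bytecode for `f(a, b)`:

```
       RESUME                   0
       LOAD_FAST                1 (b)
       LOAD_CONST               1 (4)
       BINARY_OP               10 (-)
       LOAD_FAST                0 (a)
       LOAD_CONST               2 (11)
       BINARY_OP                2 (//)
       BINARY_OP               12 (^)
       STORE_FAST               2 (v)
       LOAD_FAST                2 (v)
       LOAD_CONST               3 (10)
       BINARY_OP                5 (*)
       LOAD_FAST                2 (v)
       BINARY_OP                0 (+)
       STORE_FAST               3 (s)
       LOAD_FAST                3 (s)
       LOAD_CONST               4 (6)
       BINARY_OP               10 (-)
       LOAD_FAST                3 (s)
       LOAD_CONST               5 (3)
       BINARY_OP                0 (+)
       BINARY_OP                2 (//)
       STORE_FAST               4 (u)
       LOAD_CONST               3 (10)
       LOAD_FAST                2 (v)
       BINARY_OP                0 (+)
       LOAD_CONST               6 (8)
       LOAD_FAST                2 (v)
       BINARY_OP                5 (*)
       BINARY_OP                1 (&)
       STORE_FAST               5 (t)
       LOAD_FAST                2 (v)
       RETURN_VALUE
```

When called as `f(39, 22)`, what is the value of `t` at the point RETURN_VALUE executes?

LOAD_FAST b → push 22. Stack: [22]
LOAD_CONST → push 4. Stack: [22, 4]
BINARY_OP - → 22 - 4 = 18. Stack: [18]
LOAD_FAST a → push 39. Stack: [18, 39]
LOAD_CONST → push 11. Stack: [18, 39, 11]
BINARY_OP // → 39 // 11 = 3. Stack: [18, 3]
BINARY_OP ^ → 18 ^ 3 = 17. Stack: [17]
STORE_FAST v → v=17. Stack: []
LOAD_FAST v → push 17. Stack: [17]
LOAD_CONST → push 10. Stack: [17, 10]
BINARY_OP * → 17 * 10 = 170. Stack: [170]
LOAD_FAST v → push 17. Stack: [170, 17]
BINARY_OP + → 170 + 17 = 187. Stack: [187]
STORE_FAST s → s=187. Stack: []
LOAD_FAST s → push 187. Stack: [187]
LOAD_CONST → push 6. Stack: [187, 6]
BINARY_OP - → 187 - 6 = 181. Stack: [181]
LOAD_FAST s → push 187. Stack: [181, 187]
LOAD_CONST → push 3. Stack: [181, 187, 3]
BINARY_OP + → 187 + 3 = 190. Stack: [181, 190]
BINARY_OP // → 181 // 190 = 0. Stack: [0]
STORE_FAST u → u=0. Stack: []
LOAD_CONST → push 10. Stack: [10]
LOAD_FAST v → push 17. Stack: [10, 17]
BINARY_OP + → 10 + 17 = 27. Stack: [27]
LOAD_CONST → push 8. Stack: [27, 8]
LOAD_FAST v → push 17. Stack: [27, 8, 17]
BINARY_OP * → 8 * 17 = 136. Stack: [27, 136]
BINARY_OP & → 27 & 136 = 8. Stack: [8]
STORE_FAST t → t=8. Stack: []
LOAD_FAST v → push 17. Stack: [17]
RETURN_VALUE → return 17.

8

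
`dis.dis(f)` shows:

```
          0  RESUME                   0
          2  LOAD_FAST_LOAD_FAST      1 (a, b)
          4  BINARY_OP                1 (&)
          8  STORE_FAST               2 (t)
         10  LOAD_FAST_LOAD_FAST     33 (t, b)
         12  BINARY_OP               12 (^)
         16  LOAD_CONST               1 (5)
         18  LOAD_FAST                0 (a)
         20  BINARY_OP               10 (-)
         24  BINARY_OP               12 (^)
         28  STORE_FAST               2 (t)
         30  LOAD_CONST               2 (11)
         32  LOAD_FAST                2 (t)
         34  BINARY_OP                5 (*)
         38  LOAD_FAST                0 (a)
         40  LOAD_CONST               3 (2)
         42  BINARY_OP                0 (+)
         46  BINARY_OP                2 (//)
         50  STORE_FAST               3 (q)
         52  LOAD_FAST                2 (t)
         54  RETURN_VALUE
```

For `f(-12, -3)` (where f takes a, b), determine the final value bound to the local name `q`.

-27

LOAD_FAST_LOAD_FAST a,b → push -12,-3. Stack: [-12, -3]
BINARY_OP & → -12 & -3 = -12. Stack: [-12]
STORE_FAST t → t=-12. Stack: []
LOAD_FAST_LOAD_FAST t,b → push -12,-3. Stack: [-12, -3]
BINARY_OP ^ → -12 ^ -3 = 9. Stack: [9]
LOAD_CONST → push 5. Stack: [9, 5]
LOAD_FAST a → push -12. Stack: [9, 5, -12]
BINARY_OP - → 5 - -12 = 17. Stack: [9, 17]
BINARY_OP ^ → 9 ^ 17 = 24. Stack: [24]
STORE_FAST t → t=24. Stack: []
LOAD_CONST → push 11. Stack: [11]
LOAD_FAST t → push 24. Stack: [11, 24]
BINARY_OP * → 11 * 24 = 264. Stack: [264]
LOAD_FAST a → push -12. Stack: [264, -12]
LOAD_CONST → push 2. Stack: [264, -12, 2]
BINARY_OP + → -12 + 2 = -10. Stack: [264, -10]
BINARY_OP // → 264 // -10 = -27. Stack: [-27]
STORE_FAST q → q=-27. Stack: []
LOAD_FAST t → push 24. Stack: [24]
RETURN_VALUE → return 24.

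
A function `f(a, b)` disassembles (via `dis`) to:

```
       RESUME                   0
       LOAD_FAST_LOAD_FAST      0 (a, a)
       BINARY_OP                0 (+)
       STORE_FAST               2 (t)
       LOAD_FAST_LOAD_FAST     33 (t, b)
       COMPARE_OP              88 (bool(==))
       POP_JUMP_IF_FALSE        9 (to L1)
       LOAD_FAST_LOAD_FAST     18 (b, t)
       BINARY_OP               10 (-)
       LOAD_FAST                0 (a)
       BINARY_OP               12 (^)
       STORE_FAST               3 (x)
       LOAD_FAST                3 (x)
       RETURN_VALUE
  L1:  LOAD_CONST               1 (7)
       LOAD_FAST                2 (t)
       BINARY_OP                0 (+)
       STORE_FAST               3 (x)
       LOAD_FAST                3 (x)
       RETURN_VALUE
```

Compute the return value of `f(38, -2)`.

83

LOAD_FAST_LOAD_FAST a,a → push 38,38. Stack: [38, 38]
BINARY_OP + → 38 + 38 = 76. Stack: [76]
STORE_FAST t → t=76. Stack: []
LOAD_FAST_LOAD_FAST t,b → push 76,-2. Stack: [76, -2]
COMPARE_OP bool(==) → 76 vs -2 = False. Stack: [False]
POP_JUMP_IF_FALSE → pop False; jump. Stack: []
LOAD_CONST → push 7. Stack: [7]
LOAD_FAST t → push 76. Stack: [7, 76]
BINARY_OP + → 7 + 76 = 83. Stack: [83]
STORE_FAST x → x=83. Stack: []
LOAD_FAST x → push 83. Stack: [83]
RETURN_VALUE → return 83.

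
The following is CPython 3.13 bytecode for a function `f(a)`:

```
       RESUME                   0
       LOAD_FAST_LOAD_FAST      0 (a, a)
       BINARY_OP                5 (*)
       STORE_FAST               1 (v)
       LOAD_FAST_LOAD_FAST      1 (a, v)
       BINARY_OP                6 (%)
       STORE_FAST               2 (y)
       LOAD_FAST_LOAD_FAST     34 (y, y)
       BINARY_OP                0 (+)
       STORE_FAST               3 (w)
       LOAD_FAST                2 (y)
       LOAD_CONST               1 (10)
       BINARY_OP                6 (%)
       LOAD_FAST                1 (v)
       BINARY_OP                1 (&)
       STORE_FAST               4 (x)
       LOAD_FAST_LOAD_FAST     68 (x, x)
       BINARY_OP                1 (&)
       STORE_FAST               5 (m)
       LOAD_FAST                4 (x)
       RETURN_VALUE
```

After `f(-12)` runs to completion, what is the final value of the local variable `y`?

LOAD_FAST_LOAD_FAST a,a → push -12,-12. Stack: [-12, -12]
BINARY_OP * → -12 * -12 = 144. Stack: [144]
STORE_FAST v → v=144. Stack: []
LOAD_FAST_LOAD_FAST a,v → push -12,144. Stack: [-12, 144]
BINARY_OP % → -12 % 144 = 132. Stack: [132]
STORE_FAST y → y=132. Stack: []
LOAD_FAST_LOAD_FAST y,y → push 132,132. Stack: [132, 132]
BINARY_OP + → 132 + 132 = 264. Stack: [264]
STORE_FAST w → w=264. Stack: []
LOAD_FAST y → push 132. Stack: [132]
LOAD_CONST → push 10. Stack: [132, 10]
BINARY_OP % → 132 % 10 = 2. Stack: [2]
LOAD_FAST v → push 144. Stack: [2, 144]
BINARY_OP & → 2 & 144 = 0. Stack: [0]
STORE_FAST x → x=0. Stack: []
LOAD_FAST_LOAD_FAST x,x → push 0,0. Stack: [0, 0]
BINARY_OP & → 0 & 0 = 0. Stack: [0]
STORE_FAST m → m=0. Stack: []
LOAD_FAST x → push 0. Stack: [0]
RETURN_VALUE → return 0.

132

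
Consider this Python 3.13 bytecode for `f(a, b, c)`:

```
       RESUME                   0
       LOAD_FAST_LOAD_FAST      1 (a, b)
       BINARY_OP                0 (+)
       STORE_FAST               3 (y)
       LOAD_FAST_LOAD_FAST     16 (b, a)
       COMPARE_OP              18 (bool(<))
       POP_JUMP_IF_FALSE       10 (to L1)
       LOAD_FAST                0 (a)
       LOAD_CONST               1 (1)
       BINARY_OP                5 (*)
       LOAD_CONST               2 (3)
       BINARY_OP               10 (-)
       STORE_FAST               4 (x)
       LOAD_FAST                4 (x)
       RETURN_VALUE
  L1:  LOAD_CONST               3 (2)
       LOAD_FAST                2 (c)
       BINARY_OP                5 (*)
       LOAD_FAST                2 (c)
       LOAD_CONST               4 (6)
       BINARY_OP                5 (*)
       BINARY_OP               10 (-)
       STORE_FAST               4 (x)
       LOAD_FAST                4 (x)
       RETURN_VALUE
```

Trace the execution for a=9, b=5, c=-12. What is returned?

LOAD_FAST_LOAD_FAST a,b → push 9,5. Stack: [9, 5]
BINARY_OP + → 9 + 5 = 14. Stack: [14]
STORE_FAST y → y=14. Stack: []
LOAD_FAST_LOAD_FAST b,a → push 5,9. Stack: [5, 9]
COMPARE_OP bool(<) → 5 vs 9 = True. Stack: [True]
POP_JUMP_IF_FALSE → pop True; no jump. Stack: []
LOAD_FAST a → push 9. Stack: [9]
LOAD_CONST → push 1. Stack: [9, 1]
BINARY_OP * → 9 * 1 = 9. Stack: [9]
LOAD_CONST → push 3. Stack: [9, 3]
BINARY_OP - → 9 - 3 = 6. Stack: [6]
STORE_FAST x → x=6. Stack: []
LOAD_FAST x → push 6. Stack: [6]
RETURN_VALUE → return 6.

6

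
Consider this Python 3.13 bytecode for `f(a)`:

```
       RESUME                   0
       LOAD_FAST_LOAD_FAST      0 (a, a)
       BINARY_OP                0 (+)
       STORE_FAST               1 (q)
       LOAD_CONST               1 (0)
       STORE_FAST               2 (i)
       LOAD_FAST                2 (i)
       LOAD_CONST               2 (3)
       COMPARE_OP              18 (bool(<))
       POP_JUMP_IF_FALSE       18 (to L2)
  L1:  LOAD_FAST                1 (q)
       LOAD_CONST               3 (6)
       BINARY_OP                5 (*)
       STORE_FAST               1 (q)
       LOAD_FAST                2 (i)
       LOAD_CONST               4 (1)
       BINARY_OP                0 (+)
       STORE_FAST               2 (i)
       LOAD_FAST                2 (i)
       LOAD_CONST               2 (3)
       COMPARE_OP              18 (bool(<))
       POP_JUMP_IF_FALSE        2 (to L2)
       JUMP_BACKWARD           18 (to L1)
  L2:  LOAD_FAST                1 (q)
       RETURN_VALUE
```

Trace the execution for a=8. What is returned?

3456

LOAD_FAST_LOAD_FAST a,a → push 8,8. Stack: [8, 8]
BINARY_OP + → 8 + 8 = 16. Stack: [16]
STORE_FAST q → q=16. Stack: []
LOAD_CONST → push 0. Stack: [0]
STORE_FAST i → i=0. Stack: []
LOAD_FAST i → push 0. Stack: [0]
LOAD_CONST → push 3. Stack: [0, 3]
COMPARE_OP bool(<) → 0 vs 3 = True. Stack: [True]
POP_JUMP_IF_FALSE → pop True; no jump. Stack: []
LOAD_FAST q → push 16. Stack: [16]
LOAD_CONST → push 6. Stack: [16, 6]
BINARY_OP * → 16 * 6 = 96. Stack: [96]
STORE_FAST q → q=96. Stack: []
LOAD_FAST i → push 0. Stack: [0]
LOAD_CONST → push 1. Stack: [0, 1]
BINARY_OP + → 0 + 1 = 1. Stack: [1]
STORE_FAST i → i=1. Stack: []
LOAD_FAST i → push 1. Stack: [1]
LOAD_CONST → push 3. Stack: [1, 3]
COMPARE_OP bool(<) → 1 vs 3 = True. Stack: [True]
POP_JUMP_IF_FALSE → pop True; no jump. Stack: []
LOAD_FAST q → push 96. Stack: [96]
LOAD_CONST → push 6. Stack: [96, 6]
BINARY_OP * → 96 * 6 = 576. Stack: [576]
STORE_FAST q → q=576. Stack: []
LOAD_FAST i → push 1. Stack: [1]
LOAD_CONST → push 1. Stack: [1, 1]
BINARY_OP + → 1 + 1 = 2. Stack: [2]
STORE_FAST i → i=2. Stack: []
LOAD_FAST i → push 2. Stack: [2]
LOAD_CONST → push 3. Stack: [2, 3]
COMPARE_OP bool(<) → 2 vs 3 = True. Stack: [True]
POP_JUMP_IF_FALSE → pop True; no jump. Stack: []
LOAD_FAST q → push 576. Stack: [576]
LOAD_CONST → push 6. Stack: [576, 6]
BINARY_OP * → 576 * 6 = 3456. Stack: [3456]
STORE_FAST q → q=3456. Stack: []
LOAD_FAST i → push 2. Stack: [2]
LOAD_CONST → push 1. Stack: [2, 1]
BINARY_OP + → 2 + 1 = 3. Stack: [3]
STORE_FAST i → i=3. Stack: []
LOAD_FAST i → push 3. Stack: [3]
LOAD_CONST → push 3. Stack: [3, 3]
COMPARE_OP bool(<) → 3 vs 3 = False. Stack: [False]
POP_JUMP_IF_FALSE → pop False; jump. Stack: []
LOAD_FAST q → push 3456. Stack: [3456]
RETURN_VALUE → return 3456.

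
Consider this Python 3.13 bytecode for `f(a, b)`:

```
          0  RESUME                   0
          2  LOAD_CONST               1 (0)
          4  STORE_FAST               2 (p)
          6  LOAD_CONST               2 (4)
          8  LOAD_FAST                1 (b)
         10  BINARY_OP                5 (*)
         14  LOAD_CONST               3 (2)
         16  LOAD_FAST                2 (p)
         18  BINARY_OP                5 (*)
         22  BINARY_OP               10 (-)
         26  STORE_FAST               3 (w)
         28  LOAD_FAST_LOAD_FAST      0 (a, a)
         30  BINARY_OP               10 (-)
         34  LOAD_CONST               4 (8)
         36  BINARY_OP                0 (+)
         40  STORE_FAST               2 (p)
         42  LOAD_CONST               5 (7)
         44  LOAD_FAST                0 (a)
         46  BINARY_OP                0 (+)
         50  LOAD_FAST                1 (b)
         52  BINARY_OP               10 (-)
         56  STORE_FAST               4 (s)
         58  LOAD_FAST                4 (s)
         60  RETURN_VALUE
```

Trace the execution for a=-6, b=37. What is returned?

LOAD_CONST → push 0. Stack: [0]
STORE_FAST p → p=0. Stack: []
LOAD_CONST → push 4. Stack: [4]
LOAD_FAST b → push 37. Stack: [4, 37]
BINARY_OP * → 4 * 37 = 148. Stack: [148]
LOAD_CONST → push 2. Stack: [148, 2]
LOAD_FAST p → push 0. Stack: [148, 2, 0]
BINARY_OP * → 2 * 0 = 0. Stack: [148, 0]
BINARY_OP - → 148 - 0 = 148. Stack: [148]
STORE_FAST w → w=148. Stack: []
LOAD_FAST_LOAD_FAST a,a → push -6,-6. Stack: [-6, -6]
BINARY_OP - → -6 - -6 = 0. Stack: [0]
LOAD_CONST → push 8. Stack: [0, 8]
BINARY_OP + → 0 + 8 = 8. Stack: [8]
STORE_FAST p → p=8. Stack: []
LOAD_CONST → push 7. Stack: [7]
LOAD_FAST a → push -6. Stack: [7, -6]
BINARY_OP + → 7 + -6 = 1. Stack: [1]
LOAD_FAST b → push 37. Stack: [1, 37]
BINARY_OP - → 1 - 37 = -36. Stack: [-36]
STORE_FAST s → s=-36. Stack: []
LOAD_FAST s → push -36. Stack: [-36]
RETURN_VALUE → return -36.

-36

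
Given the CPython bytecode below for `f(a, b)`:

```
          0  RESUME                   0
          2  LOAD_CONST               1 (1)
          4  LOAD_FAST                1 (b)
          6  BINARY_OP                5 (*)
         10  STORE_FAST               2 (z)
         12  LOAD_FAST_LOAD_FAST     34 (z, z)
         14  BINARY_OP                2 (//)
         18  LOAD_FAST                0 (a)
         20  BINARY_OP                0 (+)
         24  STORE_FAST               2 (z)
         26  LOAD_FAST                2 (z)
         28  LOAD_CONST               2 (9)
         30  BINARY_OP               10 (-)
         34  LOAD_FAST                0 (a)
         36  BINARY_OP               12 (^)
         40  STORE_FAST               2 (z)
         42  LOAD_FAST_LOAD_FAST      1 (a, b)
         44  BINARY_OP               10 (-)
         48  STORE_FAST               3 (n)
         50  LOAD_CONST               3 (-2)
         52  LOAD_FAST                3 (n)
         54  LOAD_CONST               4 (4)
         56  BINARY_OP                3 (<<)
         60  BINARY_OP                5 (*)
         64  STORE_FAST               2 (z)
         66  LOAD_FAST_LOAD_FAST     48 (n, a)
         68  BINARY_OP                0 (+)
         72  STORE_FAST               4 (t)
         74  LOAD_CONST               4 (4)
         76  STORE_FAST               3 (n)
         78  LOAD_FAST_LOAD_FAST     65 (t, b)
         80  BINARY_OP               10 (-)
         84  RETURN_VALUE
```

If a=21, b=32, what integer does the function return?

LOAD_CONST → push 1. Stack: [1]
LOAD_FAST b → push 32. Stack: [1, 32]
BINARY_OP * → 1 * 32 = 32. Stack: [32]
STORE_FAST z → z=32. Stack: []
LOAD_FAST_LOAD_FAST z,z → push 32,32. Stack: [32, 32]
BINARY_OP // → 32 // 32 = 1. Stack: [1]
LOAD_FAST a → push 21. Stack: [1, 21]
BINARY_OP + → 1 + 21 = 22. Stack: [22]
STORE_FAST z → z=22. Stack: []
LOAD_FAST z → push 22. Stack: [22]
LOAD_CONST → push 9. Stack: [22, 9]
BINARY_OP - → 22 - 9 = 13. Stack: [13]
LOAD_FAST a → push 21. Stack: [13, 21]
BINARY_OP ^ → 13 ^ 21 = 24. Stack: [24]
STORE_FAST z → z=24. Stack: []
LOAD_FAST_LOAD_FAST a,b → push 21,32. Stack: [21, 32]
BINARY_OP - → 21 - 32 = -11. Stack: [-11]
STORE_FAST n → n=-11. Stack: []
LOAD_CONST → push -2. Stack: [-2]
LOAD_FAST n → push -11. Stack: [-2, -11]
LOAD_CONST → push 4. Stack: [-2, -11, 4]
BINARY_OP << → -11 << 4 = -176. Stack: [-2, -176]
BINARY_OP * → -2 * -176 = 352. Stack: [352]
STORE_FAST z → z=352. Stack: []
LOAD_FAST_LOAD_FAST n,a → push -11,21. Stack: [-11, 21]
BINARY_OP + → -11 + 21 = 10. Stack: [10]
STORE_FAST t → t=10. Stack: []
LOAD_CONST → push 4. Stack: [4]
STORE_FAST n → n=4. Stack: []
LOAD_FAST_LOAD_FAST t,b → push 10,32. Stack: [10, 32]
BINARY_OP - → 10 - 32 = -22. Stack: [-22]
RETURN_VALUE → return -22.

-22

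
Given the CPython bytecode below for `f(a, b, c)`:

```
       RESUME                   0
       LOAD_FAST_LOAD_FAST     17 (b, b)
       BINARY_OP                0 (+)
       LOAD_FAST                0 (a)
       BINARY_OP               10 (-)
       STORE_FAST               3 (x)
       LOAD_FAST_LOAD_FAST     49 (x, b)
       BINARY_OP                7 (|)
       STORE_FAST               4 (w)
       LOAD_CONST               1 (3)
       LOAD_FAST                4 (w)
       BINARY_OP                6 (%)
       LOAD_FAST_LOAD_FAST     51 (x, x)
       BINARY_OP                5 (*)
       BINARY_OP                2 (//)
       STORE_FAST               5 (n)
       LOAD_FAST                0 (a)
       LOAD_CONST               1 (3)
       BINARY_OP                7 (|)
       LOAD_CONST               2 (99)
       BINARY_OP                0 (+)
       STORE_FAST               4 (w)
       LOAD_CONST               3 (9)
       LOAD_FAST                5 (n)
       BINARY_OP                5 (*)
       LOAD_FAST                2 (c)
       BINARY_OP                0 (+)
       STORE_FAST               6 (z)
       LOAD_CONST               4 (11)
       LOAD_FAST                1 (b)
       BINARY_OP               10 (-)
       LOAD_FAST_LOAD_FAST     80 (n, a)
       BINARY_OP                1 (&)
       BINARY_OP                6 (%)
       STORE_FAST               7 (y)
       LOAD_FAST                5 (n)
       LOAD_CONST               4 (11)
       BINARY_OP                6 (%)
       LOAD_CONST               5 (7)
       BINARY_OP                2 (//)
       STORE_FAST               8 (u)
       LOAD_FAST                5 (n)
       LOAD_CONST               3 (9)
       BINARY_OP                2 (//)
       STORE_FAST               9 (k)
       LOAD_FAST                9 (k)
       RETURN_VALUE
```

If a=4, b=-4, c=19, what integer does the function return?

-1

LOAD_FAST_LOAD_FAST b,b → push -4,-4. Stack: [-4, -4]
BINARY_OP + → -4 + -4 = -8. Stack: [-8]
LOAD_FAST a → push 4. Stack: [-8, 4]
BINARY_OP - → -8 - 4 = -12. Stack: [-12]
STORE_FAST x → x=-12. Stack: []
LOAD_FAST_LOAD_FAST x,b → push -12,-4. Stack: [-12, -4]
BINARY_OP | → -12 | -4 = -4. Stack: [-4]
STORE_FAST w → w=-4. Stack: []
LOAD_CONST → push 3. Stack: [3]
LOAD_FAST w → push -4. Stack: [3, -4]
BINARY_OP % → 3 % -4 = -1. Stack: [-1]
LOAD_FAST_LOAD_FAST x,x → push -12,-12. Stack: [-1, -12, -12]
BINARY_OP * → -12 * -12 = 144. Stack: [-1, 144]
BINARY_OP // → -1 // 144 = -1. Stack: [-1]
STORE_FAST n → n=-1. Stack: []
LOAD_FAST a → push 4. Stack: [4]
LOAD_CONST → push 3. Stack: [4, 3]
BINARY_OP | → 4 | 3 = 7. Stack: [7]
LOAD_CONST → push 99. Stack: [7, 99]
BINARY_OP + → 7 + 99 = 106. Stack: [106]
STORE_FAST w → w=106. Stack: []
LOAD_CONST → push 9. Stack: [9]
LOAD_FAST n → push -1. Stack: [9, -1]
BINARY_OP * → 9 * -1 = -9. Stack: [-9]
LOAD_FAST c → push 19. Stack: [-9, 19]
BINARY_OP + → -9 + 19 = 10. Stack: [10]
STORE_FAST z → z=10. Stack: []
LOAD_CONST → push 11. Stack: [11]
LOAD_FAST b → push -4. Stack: [11, -4]
BINARY_OP - → 11 - -4 = 15. Stack: [15]
LOAD_FAST_LOAD_FAST n,a → push -1,4. Stack: [15, -1, 4]
BINARY_OP & → -1 & 4 = 4. Stack: [15, 4]
BINARY_OP % → 15 % 4 = 3. Stack: [3]
STORE_FAST y → y=3. Stack: []
LOAD_FAST n → push -1. Stack: [-1]
LOAD_CONST → push 11. Stack: [-1, 11]
BINARY_OP % → -1 % 11 = 10. Stack: [10]
LOAD_CONST → push 7. Stack: [10, 7]
BINARY_OP // → 10 // 7 = 1. Stack: [1]
STORE_FAST u → u=1. Stack: []
LOAD_FAST n → push -1. Stack: [-1]
LOAD_CONST → push 9. Stack: [-1, 9]
BINARY_OP // → -1 // 9 = -1. Stack: [-1]
STORE_FAST k → k=-1. Stack: []
LOAD_FAST k → push -1. Stack: [-1]
RETURN_VALUE → return -1.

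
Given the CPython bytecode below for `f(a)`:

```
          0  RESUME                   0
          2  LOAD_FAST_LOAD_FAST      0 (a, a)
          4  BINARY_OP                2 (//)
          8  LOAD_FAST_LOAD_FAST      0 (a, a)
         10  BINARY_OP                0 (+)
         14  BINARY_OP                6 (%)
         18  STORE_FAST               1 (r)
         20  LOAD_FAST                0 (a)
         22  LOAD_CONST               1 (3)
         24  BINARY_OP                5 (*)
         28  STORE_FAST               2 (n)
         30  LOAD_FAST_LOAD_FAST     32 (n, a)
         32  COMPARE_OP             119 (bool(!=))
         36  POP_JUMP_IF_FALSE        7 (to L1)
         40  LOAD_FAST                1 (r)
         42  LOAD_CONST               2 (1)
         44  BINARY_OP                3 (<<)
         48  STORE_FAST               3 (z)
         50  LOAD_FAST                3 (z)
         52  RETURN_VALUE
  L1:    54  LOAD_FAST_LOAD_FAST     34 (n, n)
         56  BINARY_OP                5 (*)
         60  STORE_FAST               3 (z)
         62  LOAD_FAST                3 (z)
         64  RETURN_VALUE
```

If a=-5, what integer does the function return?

-18

LOAD_FAST_LOAD_FAST a,a → push -5,-5. Stack: [-5, -5]
BINARY_OP // → -5 // -5 = 1. Stack: [1]
LOAD_FAST_LOAD_FAST a,a → push -5,-5. Stack: [1, -5, -5]
BINARY_OP + → -5 + -5 = -10. Stack: [1, -10]
BINARY_OP % → 1 % -10 = -9. Stack: [-9]
STORE_FAST r → r=-9. Stack: []
LOAD_FAST a → push -5. Stack: [-5]
LOAD_CONST → push 3. Stack: [-5, 3]
BINARY_OP * → -5 * 3 = -15. Stack: [-15]
STORE_FAST n → n=-15. Stack: []
LOAD_FAST_LOAD_FAST n,a → push -15,-5. Stack: [-15, -5]
COMPARE_OP bool(!=) → -15 vs -5 = True. Stack: [True]
POP_JUMP_IF_FALSE → pop True; no jump. Stack: []
LOAD_FAST r → push -9. Stack: [-9]
LOAD_CONST → push 1. Stack: [-9, 1]
BINARY_OP << → -9 << 1 = -18. Stack: [-18]
STORE_FAST z → z=-18. Stack: []
LOAD_FAST z → push -18. Stack: [-18]
RETURN_VALUE → return -18.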